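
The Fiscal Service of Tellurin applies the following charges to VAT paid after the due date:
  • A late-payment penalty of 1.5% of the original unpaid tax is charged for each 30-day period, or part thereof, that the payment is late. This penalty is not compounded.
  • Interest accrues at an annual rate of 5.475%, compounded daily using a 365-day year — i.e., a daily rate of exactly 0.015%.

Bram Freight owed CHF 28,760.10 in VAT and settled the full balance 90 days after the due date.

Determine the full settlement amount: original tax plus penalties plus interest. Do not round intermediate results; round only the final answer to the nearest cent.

CHF 30,445.17

Penalty periods: ⌈90/30⌉ = 3; penalty = 3 × 1.5% × CHF 28,760.10 = CHF 1,294.20…
Interest: CHF 28,760.10 × ((1 + 0.00015)^90 − 1) = CHF 28,760.10 × 0.01359051… = CHF 390.8644…
Total = CHF 28,760.10 + CHF 1,294.2045 + CHF 390.8644… = CHF 30,445.17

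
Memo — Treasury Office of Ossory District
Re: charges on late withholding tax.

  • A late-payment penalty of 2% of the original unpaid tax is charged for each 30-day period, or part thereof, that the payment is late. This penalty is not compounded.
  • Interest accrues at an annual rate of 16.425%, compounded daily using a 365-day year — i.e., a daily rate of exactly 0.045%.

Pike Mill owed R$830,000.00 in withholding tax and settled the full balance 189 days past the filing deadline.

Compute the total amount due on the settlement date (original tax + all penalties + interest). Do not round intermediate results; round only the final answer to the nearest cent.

Penalty periods: ⌈189/30⌉ = 7; penalty = 7 × 2% × R$830,000.00 = R$116,200.00
Interest: R$830,000.00 × ((1 + 0.00045)^189 − 1) = R$830,000.00 × 0.08875068… = R$73,663.0605…
Total = R$830,000.00 + R$116,200.0000 + R$73,663.0605… = R$1,019,863.06

R$1,019,863.06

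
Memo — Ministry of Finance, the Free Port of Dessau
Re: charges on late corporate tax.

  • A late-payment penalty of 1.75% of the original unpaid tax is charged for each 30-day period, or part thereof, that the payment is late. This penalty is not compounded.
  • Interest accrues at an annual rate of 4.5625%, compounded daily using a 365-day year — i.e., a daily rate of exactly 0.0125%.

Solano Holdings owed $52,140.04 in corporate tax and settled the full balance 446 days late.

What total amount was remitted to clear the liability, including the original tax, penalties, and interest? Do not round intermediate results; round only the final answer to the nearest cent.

$68,815.97

Penalty periods: ⌈446/30⌉ = 15; penalty = 15 × 1.75% × $52,140.04 = $13,686.76…
Interest: $52,140.04 × ((1 + 0.000125)^446 − 1) = $52,140.04 × 0.05732963… = $2,989.1694…
Total = $52,140.04 + $13,686.7605 + $2,989.1694… = $68,815.97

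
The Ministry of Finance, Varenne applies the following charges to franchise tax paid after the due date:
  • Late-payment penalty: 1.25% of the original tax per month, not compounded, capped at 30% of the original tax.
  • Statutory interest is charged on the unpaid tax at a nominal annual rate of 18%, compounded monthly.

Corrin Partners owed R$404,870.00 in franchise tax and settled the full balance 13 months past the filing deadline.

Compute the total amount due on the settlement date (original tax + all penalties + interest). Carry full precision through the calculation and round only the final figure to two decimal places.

Penalty: 13 × 1.25% × R$404,870.00 = R$65,791.38… (below the 30% cap of R$121,461.00)
Interest (18%/yr ÷ 12 = 1.5%/month): R$404,870.00 × ((1 + 0.015)^13 − 1) = R$86,460.9780…
Total = R$404,870.00 + R$65,791.3750 + R$86,460.9780… = R$557,122.35

R$557,122.35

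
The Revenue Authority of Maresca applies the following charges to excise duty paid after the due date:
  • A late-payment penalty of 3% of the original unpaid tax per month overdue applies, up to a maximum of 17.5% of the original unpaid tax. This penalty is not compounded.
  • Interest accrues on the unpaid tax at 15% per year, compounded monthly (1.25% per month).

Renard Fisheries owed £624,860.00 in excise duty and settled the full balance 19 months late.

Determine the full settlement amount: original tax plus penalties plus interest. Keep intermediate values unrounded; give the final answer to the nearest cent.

Penalty (uncapped): 19 × 3% × £624,860.00 = £356,170.20; cap = 17.5% × £624,860.00 = £109,350.50 → penalty = £109,350.50
Interest: £624,860.00 × ((1 + 0.0125)^19 − 1) = £624,860.00 × 0.2662096… = £166,343.7379…
Total = £624,860.00 + £109,350.5000 + £166,343.7379… = £900,554.24

£900,554.24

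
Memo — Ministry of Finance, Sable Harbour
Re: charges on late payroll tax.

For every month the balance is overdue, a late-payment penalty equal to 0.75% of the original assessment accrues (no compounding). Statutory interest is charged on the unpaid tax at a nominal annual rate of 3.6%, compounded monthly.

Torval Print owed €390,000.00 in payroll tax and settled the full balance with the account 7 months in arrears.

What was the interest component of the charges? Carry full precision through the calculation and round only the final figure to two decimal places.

Interest (3.6%/yr ÷ 12 = 0.3%/month): €390,000.00 × ((1 + 0.003)^7 − 1) = €8,264.0797…

€8,264.08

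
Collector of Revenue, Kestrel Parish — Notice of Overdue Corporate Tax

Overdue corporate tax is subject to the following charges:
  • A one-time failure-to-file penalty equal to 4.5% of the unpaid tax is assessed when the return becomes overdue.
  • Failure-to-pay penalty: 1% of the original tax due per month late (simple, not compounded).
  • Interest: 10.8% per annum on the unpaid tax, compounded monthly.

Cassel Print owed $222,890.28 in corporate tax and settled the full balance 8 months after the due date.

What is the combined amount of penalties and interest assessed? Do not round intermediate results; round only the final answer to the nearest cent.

$44,424.10

Failure-to-file penalty: 4.5% × $222,890.28 = $10,030.06…
Failure-to-pay penalty: 8 × 1% × $222,890.28 = $17,831.22…
Interest (10.8%/yr ÷ 12 = 0.9%/month): $222,890.28 × ((1 + 0.009)^8 − 1) = $16,562.8177…
Penalties + interest = $27,861.2850 + $16,562.8177… = $44,424.10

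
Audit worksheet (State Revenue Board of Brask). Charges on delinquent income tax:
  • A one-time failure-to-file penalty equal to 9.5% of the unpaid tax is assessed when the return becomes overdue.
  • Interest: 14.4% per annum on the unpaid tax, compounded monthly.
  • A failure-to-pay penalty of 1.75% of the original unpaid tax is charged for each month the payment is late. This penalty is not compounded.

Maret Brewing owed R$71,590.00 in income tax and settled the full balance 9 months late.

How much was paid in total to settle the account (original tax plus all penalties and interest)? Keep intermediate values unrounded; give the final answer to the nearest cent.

Failure-to-file penalty: 9.5% × R$71,590.00 = R$6,801.05
Failure-to-pay penalty = 1.75% × R$71,590.00 × 9 mo = R$11,275.43…
Interest (14.4%/yr ÷ 12 = 1.2%/month): R$71,590.00 × ((1 + 0.012)^9 − 1) = R$8,113.4233…
Total = R$71,590.00 + R$18,076.4750 + R$8,113.4233… = R$97,779.90

R$97,779.90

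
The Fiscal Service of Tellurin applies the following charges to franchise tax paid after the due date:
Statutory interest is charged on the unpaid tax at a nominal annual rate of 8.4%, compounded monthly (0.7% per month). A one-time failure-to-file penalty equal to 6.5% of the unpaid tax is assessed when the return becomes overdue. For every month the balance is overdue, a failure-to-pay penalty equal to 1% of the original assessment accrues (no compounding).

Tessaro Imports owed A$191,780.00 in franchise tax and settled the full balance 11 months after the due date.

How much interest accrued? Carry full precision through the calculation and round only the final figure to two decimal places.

A$15,294.91

Interest: A$191,780.00 × ((1 + 0.007)^11 − 1) = A$191,780.00 × 0.0797524… = A$15,294.9143…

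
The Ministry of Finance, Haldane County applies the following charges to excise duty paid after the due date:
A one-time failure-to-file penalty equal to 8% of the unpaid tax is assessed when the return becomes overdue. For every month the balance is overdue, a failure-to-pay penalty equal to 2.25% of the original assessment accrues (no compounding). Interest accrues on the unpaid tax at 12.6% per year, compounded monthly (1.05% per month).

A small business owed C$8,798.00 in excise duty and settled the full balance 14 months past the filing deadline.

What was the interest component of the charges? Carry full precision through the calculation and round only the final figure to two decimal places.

C$1,385.39

Interest: C$8,798.00 × ((1 + 0.0105)^14 − 1) = C$8,798.00 × 0.1574666… = C$1,385.3907…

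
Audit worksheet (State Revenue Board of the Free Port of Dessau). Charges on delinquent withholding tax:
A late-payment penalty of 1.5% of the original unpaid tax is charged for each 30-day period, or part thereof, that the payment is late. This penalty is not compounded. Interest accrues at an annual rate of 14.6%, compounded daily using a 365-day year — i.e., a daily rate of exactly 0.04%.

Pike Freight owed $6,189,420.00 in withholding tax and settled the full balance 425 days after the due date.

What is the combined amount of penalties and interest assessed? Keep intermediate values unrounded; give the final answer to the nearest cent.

$2,539,299.69

Penalty periods: ⌈425/30⌉ = 15; penalty = 15 × 1.5% × $6,189,420.00 = $1,392,619.50
Interest: $6,189,420.00 × ((1 + 0.0004)^425 − 1) = $6,189,420.00 × 0.18526456… = $1,146,680.1877…
Penalties + interest = $1,392,619.5000 + $1,146,680.1877… = $2,539,299.69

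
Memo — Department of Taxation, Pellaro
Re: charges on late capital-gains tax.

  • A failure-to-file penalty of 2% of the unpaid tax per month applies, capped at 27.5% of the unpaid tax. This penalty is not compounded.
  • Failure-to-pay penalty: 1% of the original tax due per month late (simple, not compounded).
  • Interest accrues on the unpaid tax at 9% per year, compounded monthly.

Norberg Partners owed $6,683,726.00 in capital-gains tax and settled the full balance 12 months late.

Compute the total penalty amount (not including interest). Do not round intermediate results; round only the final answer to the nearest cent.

$2,406,141.36

Failure-to-file: 12 × 2% × $6,683,726.00 = $1,604,094.24 (under the 27.5% cap)
Failure-to-pay penalty: 12 × 1% × $6,683,726.00 = $802,047.12
Total penalty = $1,604,094.24 + $802,047.12 = $2,406,141.36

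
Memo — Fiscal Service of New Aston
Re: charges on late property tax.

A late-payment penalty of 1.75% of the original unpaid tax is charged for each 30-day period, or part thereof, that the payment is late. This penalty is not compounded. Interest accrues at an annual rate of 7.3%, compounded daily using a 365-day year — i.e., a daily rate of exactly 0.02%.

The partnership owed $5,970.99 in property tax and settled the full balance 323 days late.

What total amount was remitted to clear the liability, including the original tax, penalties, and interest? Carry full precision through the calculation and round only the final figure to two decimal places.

Penalty periods: ⌈323/30⌉ = 11; penalty = 11 × 1.75% × $5,970.99 = $1,149.42…
Interest: $5,970.99 × ((1 + 0.0002)^323 − 1) = $5,970.99 × 0.06672536… = $398.4164…
Total = $5,970.99 + $1,149.4156… + $398.4164… = $7,518.82

$7,518.82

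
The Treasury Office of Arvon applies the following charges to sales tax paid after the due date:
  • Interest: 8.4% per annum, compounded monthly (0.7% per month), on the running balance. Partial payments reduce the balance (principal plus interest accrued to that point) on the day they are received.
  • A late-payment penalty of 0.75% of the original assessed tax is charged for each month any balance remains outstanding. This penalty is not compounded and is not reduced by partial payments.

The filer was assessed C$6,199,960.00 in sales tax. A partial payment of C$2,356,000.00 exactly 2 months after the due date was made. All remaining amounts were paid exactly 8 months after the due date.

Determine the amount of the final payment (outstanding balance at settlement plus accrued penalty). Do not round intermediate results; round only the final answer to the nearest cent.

Balance at month 2: C$6,199,960.0000 × (1 + 0.007)^2 = C$6,287,063.2380…
After C$2,356,000.00 payment: C$6,287,063.2380… − C$2,356,000.00 = C$3,931,063.2380…
Balance at month 8: C$3,931,063.2380… × (1 + 0.007)^6 = C$4,099,084.3346…
Penalty: 8 × 0.75% × C$6,199,960.00 = C$371,997.60
Final settlement = outstanding balance + penalty = C$4,099,084.3346… + C$371,997.60 = C$4,471,081.93

C$4,471,081.93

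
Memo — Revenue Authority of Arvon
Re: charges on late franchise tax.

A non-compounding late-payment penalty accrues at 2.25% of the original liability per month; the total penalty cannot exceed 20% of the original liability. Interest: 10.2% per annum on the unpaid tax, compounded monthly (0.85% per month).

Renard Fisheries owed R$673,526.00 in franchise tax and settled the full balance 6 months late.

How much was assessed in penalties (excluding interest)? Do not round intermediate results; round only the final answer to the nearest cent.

Penalty: 6 × 2.25% × R$673,526.00 = R$90,926.01 (below the 20% cap of R$134,705.20)

R$90,926.01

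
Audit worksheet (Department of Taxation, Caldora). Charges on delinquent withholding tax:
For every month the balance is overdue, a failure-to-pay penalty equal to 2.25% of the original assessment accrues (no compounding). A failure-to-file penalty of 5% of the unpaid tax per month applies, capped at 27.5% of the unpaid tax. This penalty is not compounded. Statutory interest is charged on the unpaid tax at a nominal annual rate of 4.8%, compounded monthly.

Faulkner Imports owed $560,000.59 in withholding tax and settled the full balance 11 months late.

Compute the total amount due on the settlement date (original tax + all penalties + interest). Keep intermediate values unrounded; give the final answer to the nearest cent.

Failure-to-file: 11 × 5% × $560,000.59 = $308,000.32…, capped at 27.5% × $560,000.59 = $154,000.16…
Failure-to-pay penalty = 2.25% × $560,000.59 × 11 mo = $138,600.15…
Interest (4.8%/yr ÷ 12 = 0.4%/month): $560,000.59 × ((1 + 0.004)^11 − 1) = $25,138.7877…
Total = $560,000.59 + $292,600.3083… + $25,138.7877… = $877,739.69

$877,739.69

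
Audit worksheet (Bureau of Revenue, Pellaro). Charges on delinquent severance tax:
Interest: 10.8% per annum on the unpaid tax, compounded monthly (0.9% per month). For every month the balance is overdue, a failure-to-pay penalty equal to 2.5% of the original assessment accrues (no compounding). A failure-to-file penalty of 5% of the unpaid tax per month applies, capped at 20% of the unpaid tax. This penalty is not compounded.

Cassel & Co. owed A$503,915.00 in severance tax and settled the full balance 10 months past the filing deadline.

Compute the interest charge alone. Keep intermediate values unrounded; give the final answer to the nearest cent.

Interest: A$503,915.00 × ((1 + 0.009)^10 − 1) = A$503,915.00 × 0.0937339… = A$47,233.9045…

A$47,233.90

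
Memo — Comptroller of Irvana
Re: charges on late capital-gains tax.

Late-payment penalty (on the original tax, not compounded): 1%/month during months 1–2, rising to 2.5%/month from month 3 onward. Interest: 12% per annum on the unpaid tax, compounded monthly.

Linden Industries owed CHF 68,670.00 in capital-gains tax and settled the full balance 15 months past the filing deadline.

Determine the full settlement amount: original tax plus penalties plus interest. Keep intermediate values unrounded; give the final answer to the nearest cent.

CHF 103,414.89

Penalty, months 1–2: 2 × 1% × CHF 68,670.00 = CHF 1,373.40
Penalty, months 3–15: 13 × 2.5% × CHF 68,670.00 = CHF 22,317.75
Interest (12%/yr ÷ 12 = 1%/month): CHF 68,670.00 × ((1 + 0.01)^15 − 1) = CHF 11,053.7382…
Total = CHF 68,670.00 + CHF 23,691.1500 + CHF 11,053.7382… = CHF 103,414.89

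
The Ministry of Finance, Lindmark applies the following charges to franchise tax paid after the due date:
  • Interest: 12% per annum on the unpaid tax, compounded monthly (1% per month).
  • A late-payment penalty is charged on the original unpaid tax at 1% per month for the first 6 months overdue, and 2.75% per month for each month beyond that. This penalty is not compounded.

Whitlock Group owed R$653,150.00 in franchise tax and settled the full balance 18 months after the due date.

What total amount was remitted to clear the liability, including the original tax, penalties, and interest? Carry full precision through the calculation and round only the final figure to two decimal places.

Penalty, months 1–6: 6 × 1% × R$653,150.00 = R$39,189.00
Penalty, months 7–18: 12 × 2.75% × R$653,150.00 = R$215,539.50
Interest: R$653,150.00 × ((1 + 0.01)^18 − 1) = R$653,150.00 × 0.1961475… = R$128,113.7237…
Total = R$653,150.00 + R$254,728.5000 + R$128,113.7237… = R$1,035,992.22

R$1,035,992.22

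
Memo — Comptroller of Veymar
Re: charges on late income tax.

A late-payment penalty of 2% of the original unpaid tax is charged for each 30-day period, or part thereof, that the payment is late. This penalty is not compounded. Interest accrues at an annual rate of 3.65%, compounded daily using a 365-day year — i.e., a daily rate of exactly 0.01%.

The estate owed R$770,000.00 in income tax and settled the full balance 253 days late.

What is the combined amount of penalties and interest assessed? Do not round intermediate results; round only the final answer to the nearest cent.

R$158,328.53

Penalty periods: ⌈253/30⌉ = 9; penalty = 9 × 2% × R$770,000.00 = R$138,600.00
Interest: R$770,000.00 × ((1 + 0.0001)^253 − 1) = R$770,000.00 × 0.02562146… = R$19,728.5272…
Penalties + interest = R$138,600.0000 + R$19,728.5272… = R$158,328.53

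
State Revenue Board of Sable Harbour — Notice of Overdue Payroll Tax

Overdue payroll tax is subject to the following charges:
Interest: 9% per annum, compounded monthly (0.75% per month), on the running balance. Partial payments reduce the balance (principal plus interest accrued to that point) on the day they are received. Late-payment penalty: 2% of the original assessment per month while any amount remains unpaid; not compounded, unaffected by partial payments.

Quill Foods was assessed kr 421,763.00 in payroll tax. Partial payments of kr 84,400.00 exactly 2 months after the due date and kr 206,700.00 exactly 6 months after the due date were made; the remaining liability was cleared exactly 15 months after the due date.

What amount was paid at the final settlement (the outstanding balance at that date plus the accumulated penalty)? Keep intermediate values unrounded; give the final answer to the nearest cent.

Balance at month 2: kr 421,763.0000 × (1 + 0.0075)^2 = kr 428,113.1692…
After kr 84,400.00 payment: kr 428,113.1692… − kr 84,400.00 = kr 343,713.1692…
Balance at month 6: kr 343,713.1692… × (1 + 0.0075)^4 = kr 354,141.1485…
After kr 206,700.00 payment: kr 354,141.1485… − kr 206,700.00 = kr 147,441.1485…
Balance at month 15: kr 147,441.1485… × (1 + 0.0075)^9 = kr 157,697.2786…
Penalty: 15 × 2% × kr 421,763.00 = kr 126,528.90
Final settlement = outstanding balance + penalty = kr 157,697.2786… + kr 126,528.90 = kr 284,226.18

kr 284,226.18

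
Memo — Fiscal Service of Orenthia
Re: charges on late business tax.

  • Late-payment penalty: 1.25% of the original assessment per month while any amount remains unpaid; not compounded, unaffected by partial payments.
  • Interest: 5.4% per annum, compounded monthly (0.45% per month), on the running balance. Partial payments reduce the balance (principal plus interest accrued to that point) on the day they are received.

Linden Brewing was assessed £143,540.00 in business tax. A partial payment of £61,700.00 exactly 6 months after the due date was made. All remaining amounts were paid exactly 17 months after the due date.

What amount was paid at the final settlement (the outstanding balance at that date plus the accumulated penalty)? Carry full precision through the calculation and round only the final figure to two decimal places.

£120,603.60

Balance at month 6: £143,540.0000 × (1 + 0.0045)^6 = £147,459.4428…
After £61,700.00 payment: £147,459.4428… − £61,700.00 = £85,759.4428…
Balance at month 17: £85,759.4428… × (1 + 0.0045)^11 = £90,101.3509…
Penalty: 17 × 1.25% × £143,540.00 = £30,502.25
Final settlement = outstanding balance + penalty = £90,101.3509… + £30,502.25 = £120,603.60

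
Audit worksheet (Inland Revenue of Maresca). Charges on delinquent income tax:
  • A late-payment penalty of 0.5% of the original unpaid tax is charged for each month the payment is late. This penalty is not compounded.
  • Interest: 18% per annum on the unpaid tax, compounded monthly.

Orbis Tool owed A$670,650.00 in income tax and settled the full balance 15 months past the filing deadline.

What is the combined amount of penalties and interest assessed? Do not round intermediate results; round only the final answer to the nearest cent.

A$218,116.89

Late-payment penalty: 15 × 0.5% × A$670,650.00 = A$50,298.75
Interest (18%/yr ÷ 12 = 1.5%/month): A$670,650.00 × ((1 + 0.015)^15 − 1) = A$167,818.1355…
Penalties + interest = A$50,298.7500 + A$167,818.1355… = A$218,116.89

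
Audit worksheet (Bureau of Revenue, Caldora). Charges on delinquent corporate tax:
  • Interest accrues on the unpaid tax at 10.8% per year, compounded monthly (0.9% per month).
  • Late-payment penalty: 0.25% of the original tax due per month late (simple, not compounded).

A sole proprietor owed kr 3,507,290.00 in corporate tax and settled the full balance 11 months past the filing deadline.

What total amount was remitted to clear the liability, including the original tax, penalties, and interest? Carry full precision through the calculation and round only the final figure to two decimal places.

kr 3,967,016.73

Late-payment penalty: 11 × 0.25% × kr 3,507,290.00 = kr 96,450.48…
Interest: kr 3,507,290.00 × ((1 + 0.009)^11 − 1) = kr 3,507,290.00 × 0.1035775… = kr 363,276.2516…
Total = kr 3,507,290.00 + kr 96,450.4750 + kr 363,276.2516… = kr 3,967,016.73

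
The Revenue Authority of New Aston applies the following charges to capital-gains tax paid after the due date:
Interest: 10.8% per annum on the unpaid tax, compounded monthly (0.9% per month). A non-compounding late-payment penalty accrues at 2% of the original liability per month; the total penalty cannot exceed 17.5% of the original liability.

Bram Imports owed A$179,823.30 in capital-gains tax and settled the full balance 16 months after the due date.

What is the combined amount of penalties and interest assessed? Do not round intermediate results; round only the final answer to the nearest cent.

Penalty (uncapped): 16 × 2% × A$179,823.30 = A$57,543.46…; cap = 17.5% × A$179,823.30 = A$31,469.08… → penalty = A$31,469.08…
Interest: A$179,823.30 × ((1 + 0.009)^16 − 1) = A$179,823.30 × 0.1541404… = A$27,718.0432…
Penalties + interest = A$31,469.0775 + A$27,718.0432… = A$59,187.12

A$59,187.12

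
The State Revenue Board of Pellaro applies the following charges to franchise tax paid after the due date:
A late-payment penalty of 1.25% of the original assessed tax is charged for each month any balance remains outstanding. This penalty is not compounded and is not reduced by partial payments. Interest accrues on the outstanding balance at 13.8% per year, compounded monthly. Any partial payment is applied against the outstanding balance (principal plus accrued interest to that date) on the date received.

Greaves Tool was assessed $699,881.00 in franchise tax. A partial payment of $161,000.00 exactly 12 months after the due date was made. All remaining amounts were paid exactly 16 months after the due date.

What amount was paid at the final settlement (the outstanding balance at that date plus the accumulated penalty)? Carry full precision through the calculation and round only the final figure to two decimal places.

$811,826.67

Monthly rate = 13.8% ÷ 12 = 1.15%
Balance at month 12: $699,881.0000 × (1 + 0.0115)^12 = $802,813.8365…
After $161,000.00 payment: $802,813.8365… − $161,000.00 = $641,813.8365…
Balance at month 16: $641,813.8365… × (1 + 0.0115)^4 = $671,850.4680…
Penalty: 16 × 1.25% × $699,881.00 = $139,976.20
Final settlement = outstanding balance + penalty = $671,850.4680… + $139,976.20 = $811,826.67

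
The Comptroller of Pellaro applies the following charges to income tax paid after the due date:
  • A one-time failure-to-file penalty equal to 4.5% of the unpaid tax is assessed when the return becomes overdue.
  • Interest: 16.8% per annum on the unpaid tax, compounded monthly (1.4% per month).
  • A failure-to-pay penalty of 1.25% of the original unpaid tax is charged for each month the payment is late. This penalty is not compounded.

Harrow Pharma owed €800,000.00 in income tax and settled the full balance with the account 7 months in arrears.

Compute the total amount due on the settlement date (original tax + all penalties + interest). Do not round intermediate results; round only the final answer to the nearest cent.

Failure-to-file penalty: 4.5% × €800,000.00 = €36,000.00
Failure-to-pay penalty: 7 × 1.25% × €800,000.00 = €70,000.00
Interest: €800,000.00 × ((1 + 0.014)^7 − 1) = €800,000.00 × 0.1022134… = €81,770.7167…
Total = €800,000.00 + €106,000.0000 + €81,770.7167… = €987,770.72

€987,770.72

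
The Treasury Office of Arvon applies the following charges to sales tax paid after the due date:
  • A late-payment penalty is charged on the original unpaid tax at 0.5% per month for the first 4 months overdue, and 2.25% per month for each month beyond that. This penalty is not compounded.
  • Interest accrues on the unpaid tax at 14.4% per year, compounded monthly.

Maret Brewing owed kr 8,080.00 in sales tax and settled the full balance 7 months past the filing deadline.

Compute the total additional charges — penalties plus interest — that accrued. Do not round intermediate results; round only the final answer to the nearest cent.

kr 1,410.65

Penalty, months 1–4: 4 × 0.5% × kr 8,080.00 = kr 161.60
Penalty, months 5–7: 3 × 2.25% × kr 8,080.00 = kr 545.40
Interest (14.4%/yr ÷ 12 = 1.2%/month): kr 8,080.00 × ((1 + 0.012)^7 − 1) = kr 703.6485…
Penalties + interest = kr 707.0000 + kr 703.6485… = kr 1,410.65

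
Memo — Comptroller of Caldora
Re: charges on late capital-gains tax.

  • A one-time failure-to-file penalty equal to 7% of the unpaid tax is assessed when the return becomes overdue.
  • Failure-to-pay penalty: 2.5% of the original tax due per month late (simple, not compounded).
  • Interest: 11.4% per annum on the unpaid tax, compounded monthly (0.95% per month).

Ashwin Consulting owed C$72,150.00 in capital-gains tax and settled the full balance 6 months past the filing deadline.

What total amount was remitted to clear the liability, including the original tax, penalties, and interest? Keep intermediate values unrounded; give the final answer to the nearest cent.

Failure-to-file penalty: 7% × C$72,150.00 = C$5,050.50
Failure-to-pay penalty = 2.5% × C$72,150.00 × 6 mo = C$10,822.50
Interest: C$72,150.00 × ((1 + 0.0095)^6 − 1) = C$72,150.00 × 0.0583710… = C$4,211.4691…
Total = C$72,150.00 + C$15,873.0000 + C$4,211.4691… = C$92,234.47

C$92,234.47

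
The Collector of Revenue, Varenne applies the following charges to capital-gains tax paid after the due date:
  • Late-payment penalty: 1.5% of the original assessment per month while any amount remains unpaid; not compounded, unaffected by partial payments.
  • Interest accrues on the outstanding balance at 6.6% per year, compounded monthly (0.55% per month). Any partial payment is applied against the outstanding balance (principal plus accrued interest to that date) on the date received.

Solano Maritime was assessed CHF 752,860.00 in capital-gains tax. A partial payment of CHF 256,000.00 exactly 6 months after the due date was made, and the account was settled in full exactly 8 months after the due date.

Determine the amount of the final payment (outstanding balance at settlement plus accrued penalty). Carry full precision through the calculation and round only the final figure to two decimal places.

CHF 618,150.03

Balance at month 6: CHF 752,860.0000 × (1 + 0.0055)^6 = CHF 778,048.5057…
After CHF 256,000.00 payment: CHF 778,048.5057… − CHF 256,000.00 = CHF 522,048.5057…
Balance at month 8: CHF 522,048.5057… × (1 + 0.0055)^2 = CHF 527,806.8313…
Penalty: 8 × 1.5% × CHF 752,860.00 = CHF 90,343.20
Final settlement = outstanding balance + penalty = CHF 527,806.8313… + CHF 90,343.20 = CHF 618,150.03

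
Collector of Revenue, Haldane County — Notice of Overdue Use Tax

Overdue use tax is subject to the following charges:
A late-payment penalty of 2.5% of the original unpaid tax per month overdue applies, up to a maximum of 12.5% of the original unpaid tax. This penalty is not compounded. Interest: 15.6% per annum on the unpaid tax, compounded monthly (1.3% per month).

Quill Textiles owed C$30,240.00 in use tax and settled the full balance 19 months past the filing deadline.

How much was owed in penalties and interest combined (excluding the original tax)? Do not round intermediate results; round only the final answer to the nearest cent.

Penalty (uncapped): 19 × 2.5% × C$30,240.00 = C$14,364.00; cap = 12.5% × C$30,240.00 = C$3,780.00 → penalty = C$3,780.00
Interest: C$30,240.00 × ((1 + 0.013)^19 − 1) = C$30,240.00 × 0.2781430… = C$8,411.0457…
Penalties + interest = C$3,780.0000 + C$8,411.0457… = C$12,191.05

C$12,191.05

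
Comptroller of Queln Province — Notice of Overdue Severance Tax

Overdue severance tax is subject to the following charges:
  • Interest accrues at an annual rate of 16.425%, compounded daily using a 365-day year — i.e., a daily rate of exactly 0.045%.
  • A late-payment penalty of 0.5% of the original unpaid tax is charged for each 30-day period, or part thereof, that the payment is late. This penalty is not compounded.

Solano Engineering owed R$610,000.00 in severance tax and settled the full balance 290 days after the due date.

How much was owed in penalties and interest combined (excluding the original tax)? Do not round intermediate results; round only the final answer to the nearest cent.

R$115,512.34

Penalty periods: ⌈290/30⌉ = 10; penalty = 10 × 0.5% × R$610,000.00 = R$30,500.00
Interest: R$610,000.00 × ((1 + 0.00045)^290 − 1) = R$610,000.00 × 0.13936449… = R$85,012.3419…
Penalties + interest = R$30,500.0000 + R$85,012.3419… = R$115,512.34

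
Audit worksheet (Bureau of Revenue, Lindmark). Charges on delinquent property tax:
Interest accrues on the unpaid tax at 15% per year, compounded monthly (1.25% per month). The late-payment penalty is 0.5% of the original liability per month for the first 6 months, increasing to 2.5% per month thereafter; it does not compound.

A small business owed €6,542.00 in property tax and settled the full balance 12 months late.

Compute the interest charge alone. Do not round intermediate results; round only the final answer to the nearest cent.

Interest: €6,542.00 × ((1 + 0.0125)^12 − 1) = €6,542.00 × 0.1607545… = €1,051.6561…

€1,051.66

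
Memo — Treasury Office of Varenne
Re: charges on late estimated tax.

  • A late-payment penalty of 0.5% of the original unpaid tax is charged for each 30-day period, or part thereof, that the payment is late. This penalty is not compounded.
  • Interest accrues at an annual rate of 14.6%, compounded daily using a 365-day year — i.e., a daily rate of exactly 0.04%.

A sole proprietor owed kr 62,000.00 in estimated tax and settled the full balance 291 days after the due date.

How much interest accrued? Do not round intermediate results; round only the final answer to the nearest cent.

Interest: kr 62,000.00 × ((1 + 0.0004)^291 − 1) = kr 62,000.00 × 0.12341901… = kr 7,651.9789…

kr 7,651.98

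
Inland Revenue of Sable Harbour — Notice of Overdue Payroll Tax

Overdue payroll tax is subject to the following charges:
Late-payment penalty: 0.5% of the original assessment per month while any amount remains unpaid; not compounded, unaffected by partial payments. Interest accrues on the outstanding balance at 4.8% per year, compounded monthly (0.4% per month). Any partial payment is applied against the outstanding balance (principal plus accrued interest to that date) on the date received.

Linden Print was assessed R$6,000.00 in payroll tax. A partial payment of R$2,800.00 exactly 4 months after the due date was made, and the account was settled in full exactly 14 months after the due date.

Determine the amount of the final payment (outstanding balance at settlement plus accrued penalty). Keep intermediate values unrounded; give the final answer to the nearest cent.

R$3,850.84

Balance at month 4: R$6,000.0000 × (1 + 0.004)^4 = R$6,096.5775…
After R$2,800.00 payment: R$6,096.5775… − R$2,800.00 = R$3,296.5775…
Balance at month 14: R$3,296.5775… × (1 + 0.004)^10 = R$3,430.8397…
Penalty: 14 × 0.5% × R$6,000.00 = R$420.00
Final settlement = outstanding balance + penalty = R$3,430.8397… + R$420.00 = R$3,850.84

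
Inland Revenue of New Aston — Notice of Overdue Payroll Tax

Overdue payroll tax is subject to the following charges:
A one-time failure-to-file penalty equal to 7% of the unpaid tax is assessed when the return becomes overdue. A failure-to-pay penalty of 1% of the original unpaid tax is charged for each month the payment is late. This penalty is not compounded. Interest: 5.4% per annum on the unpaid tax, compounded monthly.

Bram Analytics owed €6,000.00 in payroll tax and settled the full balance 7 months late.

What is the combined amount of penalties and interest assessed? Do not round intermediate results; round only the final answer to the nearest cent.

Failure-to-file penalty: 7% × €6,000.00 = €420.00
Failure-to-pay penalty: 7 × 1% × €6,000.00 = €420.00
Interest (5.4%/yr ÷ 12 = 0.45%/month): €6,000.00 × ((1 + 0.0045)^7 − 1) = €191.5707…
Penalties + interest = €840.0000 + €191.5707… = €1,031.57

€1,031.57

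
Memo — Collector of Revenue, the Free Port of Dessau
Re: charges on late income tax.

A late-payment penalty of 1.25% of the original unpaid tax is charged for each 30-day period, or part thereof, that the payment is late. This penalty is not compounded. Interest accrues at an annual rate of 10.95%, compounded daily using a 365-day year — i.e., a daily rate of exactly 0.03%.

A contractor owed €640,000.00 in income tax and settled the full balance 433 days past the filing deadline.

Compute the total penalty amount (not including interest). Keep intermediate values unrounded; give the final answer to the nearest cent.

Penalty periods: ⌈433/30⌉ = 15; penalty = 15 × 1.25% × €640,000.00 = €120,000.00

€120,000.00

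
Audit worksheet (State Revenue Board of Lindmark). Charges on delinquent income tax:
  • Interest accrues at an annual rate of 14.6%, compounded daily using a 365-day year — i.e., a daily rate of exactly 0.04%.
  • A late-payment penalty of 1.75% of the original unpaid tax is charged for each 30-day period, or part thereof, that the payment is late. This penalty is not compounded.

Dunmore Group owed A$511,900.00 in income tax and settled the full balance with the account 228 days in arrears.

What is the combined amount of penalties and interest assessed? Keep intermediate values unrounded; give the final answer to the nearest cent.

A$120,536.12

Penalty periods: ⌈228/30⌉ = 8; penalty = 8 × 1.75% × A$511,900.00 = A$71,666.00
Interest: A$511,900.00 × ((1 + 0.0004)^228 − 1) = A$511,900.00 × 0.09546810… = A$48,870.1228…
Penalties + interest = A$71,666.0000 + A$48,870.1228… = A$120,536.12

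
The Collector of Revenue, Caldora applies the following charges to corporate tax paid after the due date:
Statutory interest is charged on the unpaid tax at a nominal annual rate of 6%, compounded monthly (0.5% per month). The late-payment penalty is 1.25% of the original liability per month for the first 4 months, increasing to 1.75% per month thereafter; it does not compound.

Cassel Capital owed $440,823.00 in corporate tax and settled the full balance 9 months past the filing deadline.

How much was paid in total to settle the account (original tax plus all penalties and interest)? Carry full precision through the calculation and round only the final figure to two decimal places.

$521,674.60

Penalty, months 1–4: 4 × 1.25% × $440,823.00 = $22,041.15
Penalty, months 5–9: 5 × 1.75% × $440,823.00 = $38,572.01…
Interest: $440,823.00 × ((1 + 0.005)^9 − 1) = $440,823.00 × 0.0459106… = $20,238.4392…
Total = $440,823.00 + $60,613.1625 + $20,238.4392… = $521,674.60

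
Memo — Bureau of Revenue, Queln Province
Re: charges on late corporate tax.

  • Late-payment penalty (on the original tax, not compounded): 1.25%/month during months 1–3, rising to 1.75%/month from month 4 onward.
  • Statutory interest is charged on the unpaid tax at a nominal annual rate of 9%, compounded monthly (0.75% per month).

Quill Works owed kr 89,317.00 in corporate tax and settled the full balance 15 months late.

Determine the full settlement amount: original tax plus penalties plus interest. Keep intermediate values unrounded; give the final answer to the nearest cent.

kr 122,016.19

Penalty, months 1–3: 3 × 1.25% × kr 89,317.00 = kr 3,349.39…
Penalty, months 4–15: 12 × 1.75% × kr 89,317.00 = kr 18,756.57
Interest: kr 89,317.00 × ((1 + 0.0075)^15 − 1) = kr 89,317.00 × 0.1186026… = kr 10,593.2279…
Total = kr 89,317.00 + kr 22,105.9575 + kr 10,593.2279… = kr 122,016.19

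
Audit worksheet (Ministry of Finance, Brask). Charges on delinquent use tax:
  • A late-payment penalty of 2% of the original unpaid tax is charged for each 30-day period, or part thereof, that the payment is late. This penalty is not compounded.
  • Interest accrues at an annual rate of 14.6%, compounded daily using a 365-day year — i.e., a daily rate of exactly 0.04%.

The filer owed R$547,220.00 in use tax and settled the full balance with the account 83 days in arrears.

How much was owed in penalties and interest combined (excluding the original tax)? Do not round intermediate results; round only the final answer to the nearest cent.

R$51,302.10

Penalty periods: ⌈83/30⌉ = 3; penalty = 3 × 2% × R$547,220.00 = R$32,833.20
Interest: R$547,220.00 × ((1 + 0.0004)^83 − 1) = R$547,220.00 × 0.03375041… = R$18,468.8981…
Penalties + interest = R$32,833.2000 + R$18,468.8981… = R$51,302.10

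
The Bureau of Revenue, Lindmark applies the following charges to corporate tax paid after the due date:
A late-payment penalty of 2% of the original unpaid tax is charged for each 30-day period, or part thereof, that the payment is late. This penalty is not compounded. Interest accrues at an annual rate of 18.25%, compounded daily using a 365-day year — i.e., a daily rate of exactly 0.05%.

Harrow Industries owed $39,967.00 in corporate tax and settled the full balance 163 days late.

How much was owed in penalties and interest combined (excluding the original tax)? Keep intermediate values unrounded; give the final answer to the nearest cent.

Penalty periods: ⌈163/30⌉ = 6; penalty = 6 × 2% × $39,967.00 = $4,796.04
Interest: $39,967.00 × ((1 + 0.0005)^163 − 1) = $39,967.00 × 0.08489112… = $3,392.8434…
Penalties + interest = $4,796.0400 + $3,392.8434… = $8,188.88

$8,188.88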